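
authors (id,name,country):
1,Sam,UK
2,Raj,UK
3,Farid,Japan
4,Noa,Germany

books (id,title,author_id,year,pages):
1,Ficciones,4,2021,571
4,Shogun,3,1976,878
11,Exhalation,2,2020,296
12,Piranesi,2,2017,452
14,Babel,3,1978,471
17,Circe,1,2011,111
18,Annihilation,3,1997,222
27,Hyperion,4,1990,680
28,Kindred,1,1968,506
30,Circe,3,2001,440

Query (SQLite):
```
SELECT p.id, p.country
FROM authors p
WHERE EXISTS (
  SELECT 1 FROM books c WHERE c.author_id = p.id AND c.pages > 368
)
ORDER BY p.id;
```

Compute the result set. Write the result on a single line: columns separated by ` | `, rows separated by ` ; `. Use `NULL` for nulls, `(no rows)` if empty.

1 | UK ; 2 | UK ; 3 | Japan ; 4 | Germany

For each authors row, check whether any books with matching author_id has pages > 368.
Keep rows where that is true.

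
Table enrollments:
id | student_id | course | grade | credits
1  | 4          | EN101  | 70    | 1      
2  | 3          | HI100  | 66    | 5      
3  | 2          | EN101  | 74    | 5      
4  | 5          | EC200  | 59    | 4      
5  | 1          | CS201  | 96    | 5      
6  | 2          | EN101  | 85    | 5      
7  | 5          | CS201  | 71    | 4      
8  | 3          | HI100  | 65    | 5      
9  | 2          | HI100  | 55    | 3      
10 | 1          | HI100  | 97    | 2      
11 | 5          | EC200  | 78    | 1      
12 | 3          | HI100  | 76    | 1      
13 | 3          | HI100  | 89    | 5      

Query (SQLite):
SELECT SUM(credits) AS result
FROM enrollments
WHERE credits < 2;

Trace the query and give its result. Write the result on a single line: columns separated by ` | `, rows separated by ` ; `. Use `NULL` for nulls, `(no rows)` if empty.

3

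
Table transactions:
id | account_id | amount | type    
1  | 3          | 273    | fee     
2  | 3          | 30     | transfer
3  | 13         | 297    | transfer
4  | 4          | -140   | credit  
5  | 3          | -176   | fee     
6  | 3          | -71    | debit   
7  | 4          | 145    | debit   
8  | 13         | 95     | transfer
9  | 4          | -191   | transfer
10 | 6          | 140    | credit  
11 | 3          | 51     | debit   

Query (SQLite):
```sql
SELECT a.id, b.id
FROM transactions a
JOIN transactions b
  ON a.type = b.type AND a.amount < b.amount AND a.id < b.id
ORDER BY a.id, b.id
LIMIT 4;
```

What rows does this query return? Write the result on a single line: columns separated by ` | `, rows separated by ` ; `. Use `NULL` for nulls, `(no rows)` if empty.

2 | 3 ; 2 | 8 ; 4 | 10 ; 6 | 7

Pairs (a,b) with same type, a.amount < b.amount, a.id < b.id.
type groups: credit:{4,10} debit:{6,7,11} fee:{1,5} transfer:{2,3,8,9}
Ordered by (a.id, b.id); first 4.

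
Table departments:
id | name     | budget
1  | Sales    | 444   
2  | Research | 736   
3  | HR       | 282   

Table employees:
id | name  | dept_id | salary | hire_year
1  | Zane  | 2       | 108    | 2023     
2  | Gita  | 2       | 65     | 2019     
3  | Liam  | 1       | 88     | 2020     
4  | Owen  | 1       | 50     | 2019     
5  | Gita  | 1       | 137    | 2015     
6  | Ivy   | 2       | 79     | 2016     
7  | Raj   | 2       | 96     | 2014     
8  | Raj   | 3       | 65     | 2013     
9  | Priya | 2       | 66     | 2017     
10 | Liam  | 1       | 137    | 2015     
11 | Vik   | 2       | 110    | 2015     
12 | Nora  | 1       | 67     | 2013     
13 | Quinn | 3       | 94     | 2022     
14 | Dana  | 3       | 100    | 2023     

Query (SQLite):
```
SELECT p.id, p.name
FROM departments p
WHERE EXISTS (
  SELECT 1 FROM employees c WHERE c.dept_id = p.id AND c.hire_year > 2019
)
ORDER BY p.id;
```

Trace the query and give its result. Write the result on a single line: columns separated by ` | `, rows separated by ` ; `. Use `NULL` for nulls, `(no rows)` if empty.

1 | Sales ; 2 | Research ; 3 | HR

For each departments row, check whether any employees with matching dept_id has hire_year > 2019.
Keep rows where that is true.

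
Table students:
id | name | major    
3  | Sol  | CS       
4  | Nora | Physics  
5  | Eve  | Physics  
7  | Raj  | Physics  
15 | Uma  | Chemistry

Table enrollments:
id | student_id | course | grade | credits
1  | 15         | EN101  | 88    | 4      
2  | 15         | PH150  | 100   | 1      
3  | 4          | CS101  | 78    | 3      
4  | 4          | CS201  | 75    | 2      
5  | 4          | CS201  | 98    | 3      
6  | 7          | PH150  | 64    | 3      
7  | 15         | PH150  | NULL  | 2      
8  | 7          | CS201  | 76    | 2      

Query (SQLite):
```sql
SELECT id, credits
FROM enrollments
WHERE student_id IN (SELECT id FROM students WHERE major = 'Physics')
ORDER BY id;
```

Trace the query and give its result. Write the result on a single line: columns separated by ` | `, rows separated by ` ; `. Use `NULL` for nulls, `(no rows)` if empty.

Inner query: students.id where major = 'Physics'.
Outer: keep enrollments rows whose student_id is in that set.
Inner query → {4, 5, 7}

3 | 3 ; 4 | 2 ; 5 | 3 ; 6 | 3 ; 8 | 2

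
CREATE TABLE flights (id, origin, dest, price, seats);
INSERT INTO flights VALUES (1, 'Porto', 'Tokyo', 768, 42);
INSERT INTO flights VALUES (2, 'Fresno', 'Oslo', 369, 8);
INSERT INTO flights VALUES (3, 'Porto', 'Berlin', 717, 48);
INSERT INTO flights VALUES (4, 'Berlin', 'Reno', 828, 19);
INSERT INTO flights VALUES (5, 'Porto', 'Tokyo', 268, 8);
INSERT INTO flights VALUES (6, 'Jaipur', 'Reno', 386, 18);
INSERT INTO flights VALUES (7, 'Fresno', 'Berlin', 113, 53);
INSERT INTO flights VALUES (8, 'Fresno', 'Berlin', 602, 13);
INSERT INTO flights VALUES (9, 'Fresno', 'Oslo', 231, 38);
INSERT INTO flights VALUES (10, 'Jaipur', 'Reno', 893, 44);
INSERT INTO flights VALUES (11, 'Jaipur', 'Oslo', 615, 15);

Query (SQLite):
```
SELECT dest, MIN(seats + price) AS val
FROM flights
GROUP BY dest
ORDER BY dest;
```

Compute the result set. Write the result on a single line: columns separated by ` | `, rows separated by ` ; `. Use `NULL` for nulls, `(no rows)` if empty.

Berlin | 166 ; Oslo | 269 ; Reno | 404 ; Tokyo | 276

For each row compute seats + price.
Group by dest; take MIN of the expression per group.
  Berlin: ids {3, 7, 8} → MIN(seats + price)=166
  Oslo: ids {2, 9, 11} → MIN(seats + price)=269
  Reno: ids {4, 6, 10} → MIN(seats + price)=404
  Tokyo: ids {1, 5} → MIN(seats + price)=276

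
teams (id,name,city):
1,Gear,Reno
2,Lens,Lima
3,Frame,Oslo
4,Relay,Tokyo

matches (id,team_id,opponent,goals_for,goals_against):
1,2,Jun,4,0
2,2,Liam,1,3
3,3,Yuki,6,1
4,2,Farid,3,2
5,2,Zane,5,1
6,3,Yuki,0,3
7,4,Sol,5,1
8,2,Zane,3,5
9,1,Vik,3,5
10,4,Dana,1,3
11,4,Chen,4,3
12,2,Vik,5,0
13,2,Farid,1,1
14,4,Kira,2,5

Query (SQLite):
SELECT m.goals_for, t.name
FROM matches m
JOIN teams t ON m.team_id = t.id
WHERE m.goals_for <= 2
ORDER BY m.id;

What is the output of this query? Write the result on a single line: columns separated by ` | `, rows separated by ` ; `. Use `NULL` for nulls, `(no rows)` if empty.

1 | Lens ; 0 | Frame ; 1 | Relay ; 1 | Lens ; 2 | Relay

Each matches row matches the teams row where team_id = teams.id.
Then keep rows with m.goals_for <= 2.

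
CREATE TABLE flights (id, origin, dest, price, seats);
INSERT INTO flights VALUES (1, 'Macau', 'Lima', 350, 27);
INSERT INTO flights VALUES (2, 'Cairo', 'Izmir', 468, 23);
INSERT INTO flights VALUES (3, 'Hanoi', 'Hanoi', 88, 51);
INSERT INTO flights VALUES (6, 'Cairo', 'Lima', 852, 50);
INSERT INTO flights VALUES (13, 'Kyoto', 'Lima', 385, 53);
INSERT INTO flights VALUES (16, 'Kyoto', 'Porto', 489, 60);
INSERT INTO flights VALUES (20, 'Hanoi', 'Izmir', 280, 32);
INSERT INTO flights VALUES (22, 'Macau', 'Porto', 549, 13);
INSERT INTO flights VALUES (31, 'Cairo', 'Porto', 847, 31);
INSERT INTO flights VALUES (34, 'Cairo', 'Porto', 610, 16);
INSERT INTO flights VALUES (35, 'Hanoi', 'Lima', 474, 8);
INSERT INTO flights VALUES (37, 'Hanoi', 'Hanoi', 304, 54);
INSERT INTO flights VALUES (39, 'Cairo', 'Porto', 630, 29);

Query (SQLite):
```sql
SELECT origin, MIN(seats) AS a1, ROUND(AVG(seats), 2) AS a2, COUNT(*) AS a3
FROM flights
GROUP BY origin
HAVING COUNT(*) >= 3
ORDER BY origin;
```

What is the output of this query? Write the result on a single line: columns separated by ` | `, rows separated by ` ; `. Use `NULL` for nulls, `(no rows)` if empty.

Group flights by origin.
Per group compute: MIN(seats), ROUND(AVG(seats), 2), COUNT(*).
HAVING: drop groups with fewer than 3 rows.
  Cairo: ids {2, 6, 31, 34, 39} → MIN(seats)=16, ROUND(AVG(seats), 2)=29.8, COUNT(*)=5
  Hanoi: ids {3, 20, 35, 37} → MIN(seats)=8, ROUND(AVG(seats), 2)=36.25, COUNT(*)=4
  Kyoto: ids {13, 16} → MIN(seats)=53, ROUND(AVG(seats), 2)=56.5, COUNT(*)=2
  Macau: ids {1, 22} → MIN(seats)=13, ROUND(AVG(seats), 2)=20, COUNT(*)=2

Cairo | 16 | 29.8 | 5 ; Hanoi | 8 | 36.25 | 4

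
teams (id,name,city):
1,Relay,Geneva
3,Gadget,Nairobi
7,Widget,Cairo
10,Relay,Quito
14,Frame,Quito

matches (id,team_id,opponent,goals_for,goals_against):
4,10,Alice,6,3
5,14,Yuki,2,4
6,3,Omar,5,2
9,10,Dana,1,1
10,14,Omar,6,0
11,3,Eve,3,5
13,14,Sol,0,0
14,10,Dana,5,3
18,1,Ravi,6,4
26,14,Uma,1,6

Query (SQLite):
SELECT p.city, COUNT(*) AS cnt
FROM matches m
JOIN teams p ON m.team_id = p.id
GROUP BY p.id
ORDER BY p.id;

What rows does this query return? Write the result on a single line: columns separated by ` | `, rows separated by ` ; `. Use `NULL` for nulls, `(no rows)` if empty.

Join each matches row to its teams via team_id.
Group joined rows by teams.id; compute COUNT(*) per group.
  1: ids {18} → COUNT(*)=1
  3: ids {6, 11} → COUNT(*)=2
  10: ids {4, 9, 14} → COUNT(*)=3
  14: ids {5, 10, 13, 26} → COUNT(*)=4

Geneva | 1 ; Nairobi | 2 ; Quito | 3 ; Quito | 4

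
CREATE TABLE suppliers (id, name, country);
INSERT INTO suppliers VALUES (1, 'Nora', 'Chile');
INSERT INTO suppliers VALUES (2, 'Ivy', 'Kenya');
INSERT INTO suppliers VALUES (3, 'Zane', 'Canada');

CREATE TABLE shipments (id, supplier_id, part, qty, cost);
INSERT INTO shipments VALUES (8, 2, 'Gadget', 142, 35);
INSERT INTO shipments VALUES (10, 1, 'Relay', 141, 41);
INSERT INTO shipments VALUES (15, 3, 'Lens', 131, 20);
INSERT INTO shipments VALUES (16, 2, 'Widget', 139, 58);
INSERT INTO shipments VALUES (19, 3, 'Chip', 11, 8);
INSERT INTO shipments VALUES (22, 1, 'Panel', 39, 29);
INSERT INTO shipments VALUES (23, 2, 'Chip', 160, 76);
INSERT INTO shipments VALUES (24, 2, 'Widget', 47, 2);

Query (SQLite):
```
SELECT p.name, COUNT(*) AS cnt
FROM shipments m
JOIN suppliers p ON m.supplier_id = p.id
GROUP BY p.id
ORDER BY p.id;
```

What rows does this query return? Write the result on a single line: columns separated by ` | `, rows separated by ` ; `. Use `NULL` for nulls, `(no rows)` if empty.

Join each shipments row to its suppliers via supplier_id.
Group joined rows by suppliers.id; compute COUNT(*) per group.
  1: ids {10, 22} → COUNT(*)=2
  2: ids {8, 16, 23, 24} → COUNT(*)=4
  3: ids {15, 19} → COUNT(*)=2

Nora | 2 ; Ivy | 4 ; Zane | 2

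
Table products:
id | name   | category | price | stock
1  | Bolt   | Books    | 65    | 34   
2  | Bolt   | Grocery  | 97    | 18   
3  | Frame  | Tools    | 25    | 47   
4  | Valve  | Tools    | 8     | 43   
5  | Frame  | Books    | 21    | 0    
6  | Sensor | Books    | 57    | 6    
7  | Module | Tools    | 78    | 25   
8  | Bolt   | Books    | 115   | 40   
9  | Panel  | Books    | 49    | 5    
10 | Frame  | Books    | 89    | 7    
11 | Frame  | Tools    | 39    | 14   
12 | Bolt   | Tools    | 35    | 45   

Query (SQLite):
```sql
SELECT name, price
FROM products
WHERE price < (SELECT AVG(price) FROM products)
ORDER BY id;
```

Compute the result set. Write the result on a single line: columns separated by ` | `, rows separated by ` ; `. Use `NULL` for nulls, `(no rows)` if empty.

Frame | 25 ; Valve | 8 ; Frame | 21 ; Panel | 49 ; Frame | 39 ; Bolt | 35

Scalar subquery: AVG(price) over all products rows = 56.5.
Keep rows where price < that value.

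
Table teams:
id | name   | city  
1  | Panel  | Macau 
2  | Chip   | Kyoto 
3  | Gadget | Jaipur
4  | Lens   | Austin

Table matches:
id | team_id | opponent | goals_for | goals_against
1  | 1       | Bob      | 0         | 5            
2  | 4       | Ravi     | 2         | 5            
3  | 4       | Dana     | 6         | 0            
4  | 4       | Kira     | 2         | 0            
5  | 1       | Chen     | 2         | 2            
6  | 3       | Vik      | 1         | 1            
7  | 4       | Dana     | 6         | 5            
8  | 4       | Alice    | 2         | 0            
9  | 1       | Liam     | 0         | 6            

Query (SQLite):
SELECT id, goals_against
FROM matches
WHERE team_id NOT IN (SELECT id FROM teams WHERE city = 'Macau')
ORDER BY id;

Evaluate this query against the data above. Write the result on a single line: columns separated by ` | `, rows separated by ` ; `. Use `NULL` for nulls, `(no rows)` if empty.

Inner query: teams.id where city = 'Macau'.
Outer: keep matches rows whose team_id is not in that set.
Inner query → {1}

2 | 5 ; 3 | 0 ; 4 | 0 ; 6 | 1 ; 7 | 5 ; 8 | 0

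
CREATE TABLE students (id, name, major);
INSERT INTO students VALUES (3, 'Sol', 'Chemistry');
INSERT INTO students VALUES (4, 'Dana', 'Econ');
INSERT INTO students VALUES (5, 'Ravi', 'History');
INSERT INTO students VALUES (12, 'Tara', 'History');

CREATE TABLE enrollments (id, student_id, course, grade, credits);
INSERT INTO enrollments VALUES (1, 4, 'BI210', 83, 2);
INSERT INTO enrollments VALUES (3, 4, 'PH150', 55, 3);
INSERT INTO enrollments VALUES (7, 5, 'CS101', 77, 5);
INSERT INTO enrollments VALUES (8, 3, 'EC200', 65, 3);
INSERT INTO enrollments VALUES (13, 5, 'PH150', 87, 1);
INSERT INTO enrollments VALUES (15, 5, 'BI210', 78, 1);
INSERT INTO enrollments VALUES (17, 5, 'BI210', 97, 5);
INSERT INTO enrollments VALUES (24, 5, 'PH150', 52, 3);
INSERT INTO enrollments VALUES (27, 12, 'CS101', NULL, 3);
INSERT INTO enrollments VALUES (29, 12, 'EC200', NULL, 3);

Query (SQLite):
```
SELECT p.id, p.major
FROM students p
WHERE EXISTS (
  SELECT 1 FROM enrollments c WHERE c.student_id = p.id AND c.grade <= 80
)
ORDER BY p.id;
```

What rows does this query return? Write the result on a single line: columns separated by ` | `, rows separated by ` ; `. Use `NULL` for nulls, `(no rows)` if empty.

3 | Chemistry ; 4 | Econ ; 5 | History

For each students row, check whether any enrollments with matching student_id has grade <= 80.
Keep rows where that is true.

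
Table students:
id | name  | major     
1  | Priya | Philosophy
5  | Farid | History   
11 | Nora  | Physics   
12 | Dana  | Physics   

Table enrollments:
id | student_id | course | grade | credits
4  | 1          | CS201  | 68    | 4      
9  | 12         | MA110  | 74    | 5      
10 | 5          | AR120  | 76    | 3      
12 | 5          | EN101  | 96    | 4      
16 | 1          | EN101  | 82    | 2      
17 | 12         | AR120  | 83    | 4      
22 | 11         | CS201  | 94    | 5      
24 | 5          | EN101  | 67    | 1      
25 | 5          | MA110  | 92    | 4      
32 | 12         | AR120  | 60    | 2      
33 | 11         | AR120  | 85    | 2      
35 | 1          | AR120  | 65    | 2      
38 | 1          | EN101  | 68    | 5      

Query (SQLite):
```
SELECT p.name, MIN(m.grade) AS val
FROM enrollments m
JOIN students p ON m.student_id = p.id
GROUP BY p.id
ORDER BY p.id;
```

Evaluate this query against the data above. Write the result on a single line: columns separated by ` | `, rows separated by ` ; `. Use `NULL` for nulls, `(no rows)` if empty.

Priya | 65 ; Farid | 67 ; Nora | 85 ; Dana | 60

Join each enrollments row to its students via student_id.
Group joined rows by students.id; compute MIN(m.grade) per group.
  1: ids {4, 16, 35, 38} → MIN(m.grade)=65
  5: ids {10, 12, 24, 25} → MIN(m.grade)=67
  11: ids {22, 33} → MIN(m.grade)=85
  12: ids {9, 17, 32} → MIN(m.grade)=60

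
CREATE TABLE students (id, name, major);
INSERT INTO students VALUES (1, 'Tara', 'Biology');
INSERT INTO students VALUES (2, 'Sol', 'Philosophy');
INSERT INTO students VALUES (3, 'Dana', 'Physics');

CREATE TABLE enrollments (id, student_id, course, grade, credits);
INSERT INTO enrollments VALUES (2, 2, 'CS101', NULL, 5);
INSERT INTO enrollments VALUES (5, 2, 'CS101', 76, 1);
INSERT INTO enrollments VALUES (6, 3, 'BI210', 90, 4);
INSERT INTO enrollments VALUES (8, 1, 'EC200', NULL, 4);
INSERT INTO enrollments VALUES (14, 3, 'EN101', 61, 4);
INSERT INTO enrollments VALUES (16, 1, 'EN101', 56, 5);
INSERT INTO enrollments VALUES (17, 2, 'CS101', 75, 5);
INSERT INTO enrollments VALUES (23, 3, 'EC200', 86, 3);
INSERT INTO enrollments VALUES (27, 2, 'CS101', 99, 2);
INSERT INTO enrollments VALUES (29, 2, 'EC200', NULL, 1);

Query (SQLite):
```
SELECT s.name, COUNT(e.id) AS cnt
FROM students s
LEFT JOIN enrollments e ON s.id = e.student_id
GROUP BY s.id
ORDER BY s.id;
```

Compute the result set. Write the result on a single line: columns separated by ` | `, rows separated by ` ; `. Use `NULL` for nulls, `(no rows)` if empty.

Tara | 2 ; Sol | 5 ; Dana | 3

LEFT JOIN keeps every students row; unmatched ones get NULL for enrollments columns.
Group by students.id and compute COUNT(e.id). COUNT(col) of an all-NULL group is 0.
  1: ids {8, 16} → COUNT(e.id)=2
  2: ids {2, 5, 17, 27, 29} → COUNT(e.id)=5
  3: ids {6, 14, 23} → COUNT(e.id)=3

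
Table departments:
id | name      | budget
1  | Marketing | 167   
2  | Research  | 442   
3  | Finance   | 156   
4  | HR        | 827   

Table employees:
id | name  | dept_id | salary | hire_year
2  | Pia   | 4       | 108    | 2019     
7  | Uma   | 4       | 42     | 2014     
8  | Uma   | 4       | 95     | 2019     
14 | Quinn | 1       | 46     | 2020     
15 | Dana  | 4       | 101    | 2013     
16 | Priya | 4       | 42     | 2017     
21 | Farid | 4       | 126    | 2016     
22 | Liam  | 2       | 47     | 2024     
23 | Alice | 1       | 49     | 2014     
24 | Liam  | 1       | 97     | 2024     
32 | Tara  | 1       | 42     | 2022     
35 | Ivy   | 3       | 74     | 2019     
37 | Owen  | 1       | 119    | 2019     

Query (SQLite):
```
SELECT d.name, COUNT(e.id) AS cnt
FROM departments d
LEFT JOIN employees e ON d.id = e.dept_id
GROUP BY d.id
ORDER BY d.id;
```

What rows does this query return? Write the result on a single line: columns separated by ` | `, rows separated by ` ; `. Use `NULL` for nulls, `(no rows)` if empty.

Marketing | 5 ; Research | 1 ; Finance | 1 ; HR | 6

LEFT JOIN keeps every departments row; unmatched ones get NULL for employees columns.
Group by departments.id and compute COUNT(e.id). COUNT(col) of an all-NULL group is 0.
  1: ids {14, 23, 24, 32, 37} → COUNT(e.id)=5
  2: ids {22} → COUNT(e.id)=1
  3: ids {35} → COUNT(e.id)=1
  4: ids {2, 7, 8, 15, 16, 21} → COUNT(e.id)=6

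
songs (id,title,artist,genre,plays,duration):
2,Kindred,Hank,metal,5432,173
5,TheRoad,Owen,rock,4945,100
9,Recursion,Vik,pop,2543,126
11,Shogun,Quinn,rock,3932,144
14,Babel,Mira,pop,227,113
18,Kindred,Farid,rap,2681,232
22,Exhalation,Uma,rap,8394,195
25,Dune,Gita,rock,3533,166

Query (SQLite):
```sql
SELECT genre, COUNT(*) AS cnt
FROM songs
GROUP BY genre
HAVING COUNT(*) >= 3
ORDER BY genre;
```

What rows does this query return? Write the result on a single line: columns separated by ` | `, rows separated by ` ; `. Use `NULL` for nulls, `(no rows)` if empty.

rock | 3

Partition songs by genre; compute COUNT(*) within each group.
HAVING: keep groups with count ≥ 3.
  metal: ids {2} → COUNT(*)=1
  pop: ids {9, 14} → COUNT(*)=2
  rap: ids {18, 22} → COUNT(*)=2
  rock: ids {5, 11, 25} → COUNT(*)=3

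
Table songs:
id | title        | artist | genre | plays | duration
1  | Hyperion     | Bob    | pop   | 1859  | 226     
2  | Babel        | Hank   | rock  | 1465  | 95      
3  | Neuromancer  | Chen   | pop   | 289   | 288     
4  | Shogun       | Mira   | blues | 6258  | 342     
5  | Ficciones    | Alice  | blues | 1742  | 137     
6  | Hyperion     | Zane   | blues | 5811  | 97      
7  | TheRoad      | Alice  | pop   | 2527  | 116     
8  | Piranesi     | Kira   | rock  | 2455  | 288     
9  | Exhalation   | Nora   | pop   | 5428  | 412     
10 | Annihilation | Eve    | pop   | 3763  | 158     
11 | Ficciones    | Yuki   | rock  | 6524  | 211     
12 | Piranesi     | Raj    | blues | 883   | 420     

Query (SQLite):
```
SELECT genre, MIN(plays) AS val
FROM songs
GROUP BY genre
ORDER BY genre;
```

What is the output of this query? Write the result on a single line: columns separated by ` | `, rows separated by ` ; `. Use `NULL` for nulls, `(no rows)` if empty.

Partition songs by genre; compute MIN(plays) within each group.
  blues: ids {4, 5, 6, 12} → MIN(plays)=883
  pop: ids {1, 3, 7, 9, 10} → MIN(plays)=289
  rock: ids {2, 8, 11} → MIN(plays)=1465

blues | 883 ; pop | 289 ; rock | 1465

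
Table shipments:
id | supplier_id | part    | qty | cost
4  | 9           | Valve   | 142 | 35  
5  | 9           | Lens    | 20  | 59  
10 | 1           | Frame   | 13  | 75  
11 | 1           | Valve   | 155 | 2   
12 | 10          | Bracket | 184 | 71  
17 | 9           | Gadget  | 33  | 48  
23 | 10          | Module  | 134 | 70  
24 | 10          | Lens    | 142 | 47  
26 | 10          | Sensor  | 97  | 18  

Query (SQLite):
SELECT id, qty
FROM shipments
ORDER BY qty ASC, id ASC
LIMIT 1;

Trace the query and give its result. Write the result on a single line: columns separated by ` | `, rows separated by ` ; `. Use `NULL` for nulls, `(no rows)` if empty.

Sort by qty asc, tiebreak id asc: (13, id=10), (20, id=5), (33, id=17), (97, id=26) …. Take first 1.

10 | 13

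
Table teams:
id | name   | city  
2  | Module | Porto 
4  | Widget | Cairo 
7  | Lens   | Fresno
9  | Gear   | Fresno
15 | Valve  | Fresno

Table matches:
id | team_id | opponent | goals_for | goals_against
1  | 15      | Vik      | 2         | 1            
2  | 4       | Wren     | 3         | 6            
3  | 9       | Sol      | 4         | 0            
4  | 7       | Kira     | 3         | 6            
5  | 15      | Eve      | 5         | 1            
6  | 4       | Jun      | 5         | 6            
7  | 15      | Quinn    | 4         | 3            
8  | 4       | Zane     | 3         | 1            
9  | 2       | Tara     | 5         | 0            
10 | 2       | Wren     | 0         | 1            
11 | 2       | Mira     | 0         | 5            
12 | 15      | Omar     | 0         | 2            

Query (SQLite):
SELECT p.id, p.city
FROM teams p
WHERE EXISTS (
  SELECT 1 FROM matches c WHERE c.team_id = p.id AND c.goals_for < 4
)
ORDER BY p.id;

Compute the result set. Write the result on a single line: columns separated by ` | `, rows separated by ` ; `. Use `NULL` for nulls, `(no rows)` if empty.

For each teams row, check whether any matches with matching team_id has goals_for < 4.
Keep rows where that is true.

2 | Porto ; 4 | Cairo ; 7 | Fresno ; 15 | Fresno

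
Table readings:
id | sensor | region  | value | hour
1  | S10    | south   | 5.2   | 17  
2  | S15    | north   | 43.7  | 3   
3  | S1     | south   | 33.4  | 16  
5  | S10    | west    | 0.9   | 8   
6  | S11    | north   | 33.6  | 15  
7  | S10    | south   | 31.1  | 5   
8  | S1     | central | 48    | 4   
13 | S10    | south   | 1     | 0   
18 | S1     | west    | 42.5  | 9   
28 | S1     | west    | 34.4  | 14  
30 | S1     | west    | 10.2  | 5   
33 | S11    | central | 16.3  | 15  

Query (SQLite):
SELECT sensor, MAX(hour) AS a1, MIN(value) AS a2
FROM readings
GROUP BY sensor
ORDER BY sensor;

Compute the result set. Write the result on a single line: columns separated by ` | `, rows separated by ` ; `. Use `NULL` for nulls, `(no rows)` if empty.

S1 | 16 | 10.2 ; S10 | 17 | 0.9 ; S11 | 15 | 16.3 ; S15 | 3 | 43.7

Group readings by sensor.
Per group compute: MAX(hour), MIN(value).
  S1: ids {3, 8, 18, 28, 30} → MAX(hour)=16, MIN(value)=10.2
  S10: ids {1, 5, 7, 13} → MAX(hour)=17, MIN(value)=0.9
  S11: ids {6, 33} → MAX(hour)=15, MIN(value)=16.3
  S15: ids {2} → MAX(hour)=3, MIN(value)=43.7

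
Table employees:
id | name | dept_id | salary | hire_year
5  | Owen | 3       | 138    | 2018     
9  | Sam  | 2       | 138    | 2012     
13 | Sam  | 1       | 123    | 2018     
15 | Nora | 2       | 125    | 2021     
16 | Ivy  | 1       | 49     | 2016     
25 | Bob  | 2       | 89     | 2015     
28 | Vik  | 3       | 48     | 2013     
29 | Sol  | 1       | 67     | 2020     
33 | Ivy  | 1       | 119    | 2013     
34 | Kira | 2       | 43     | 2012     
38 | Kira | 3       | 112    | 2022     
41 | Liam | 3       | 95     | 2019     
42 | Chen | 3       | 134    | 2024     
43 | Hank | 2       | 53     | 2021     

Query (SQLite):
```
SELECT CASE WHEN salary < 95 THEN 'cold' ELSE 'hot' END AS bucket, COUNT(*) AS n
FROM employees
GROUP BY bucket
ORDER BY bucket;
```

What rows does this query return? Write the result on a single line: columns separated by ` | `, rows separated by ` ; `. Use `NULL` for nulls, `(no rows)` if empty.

cold | 6 ; hot | 8

Bucket rows by salary < 95 → 'cold' else 'hot'; count each bucket.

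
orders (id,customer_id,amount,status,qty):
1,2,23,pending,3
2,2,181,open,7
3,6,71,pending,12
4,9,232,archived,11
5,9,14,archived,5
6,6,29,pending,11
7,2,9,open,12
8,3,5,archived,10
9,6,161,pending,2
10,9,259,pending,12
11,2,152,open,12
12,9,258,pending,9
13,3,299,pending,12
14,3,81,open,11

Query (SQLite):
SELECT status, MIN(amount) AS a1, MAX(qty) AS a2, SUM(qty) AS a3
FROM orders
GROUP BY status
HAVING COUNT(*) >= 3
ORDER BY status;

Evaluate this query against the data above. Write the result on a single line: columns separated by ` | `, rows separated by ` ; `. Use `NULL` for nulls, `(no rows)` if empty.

Group orders by status.
Per group compute: MIN(amount), MAX(qty), SUM(qty).
HAVING: drop groups with fewer than 3 rows.
  archived: ids {4, 5, 8} → MIN(amount)=5, MAX(qty)=11, SUM(qty)=26
  open: ids {2, 7, 11, 14} → MIN(amount)=9, MAX(qty)=12, SUM(qty)=42
  pending: ids {1, 3, 6, 9, 10, 12, 13} → MIN(amount)=23, MAX(qty)=12, SUM(qty)=61

archived | 5 | 11 | 26 ; open | 9 | 12 | 42 ; pending | 23 | 12 | 61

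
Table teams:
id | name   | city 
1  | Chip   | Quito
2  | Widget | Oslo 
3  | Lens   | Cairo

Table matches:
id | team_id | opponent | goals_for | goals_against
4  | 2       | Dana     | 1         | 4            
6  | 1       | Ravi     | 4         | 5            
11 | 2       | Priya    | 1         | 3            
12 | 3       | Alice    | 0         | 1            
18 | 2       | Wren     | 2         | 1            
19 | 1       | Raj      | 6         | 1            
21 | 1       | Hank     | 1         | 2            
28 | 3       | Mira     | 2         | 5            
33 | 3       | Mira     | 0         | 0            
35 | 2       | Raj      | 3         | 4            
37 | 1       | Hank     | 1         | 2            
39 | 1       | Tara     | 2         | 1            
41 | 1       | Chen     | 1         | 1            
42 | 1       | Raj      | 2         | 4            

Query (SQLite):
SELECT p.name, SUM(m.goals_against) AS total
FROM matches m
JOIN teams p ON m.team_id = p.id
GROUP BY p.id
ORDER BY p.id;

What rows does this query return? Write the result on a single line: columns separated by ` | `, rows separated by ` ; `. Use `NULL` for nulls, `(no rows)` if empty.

Join each matches row to its teams via team_id.
Group joined rows by teams.id; compute SUM(m.goals_against) per group.
  1: ids {6, 19, 21, 37, 39, 41, 42} → SUM(m.goals_against)=16
  2: ids {4, 11, 18, 35} → SUM(m.goals_against)=12
  3: ids {12, 28, 33} → SUM(m.goals_against)=6

Chip | 16 ; Widget | 12 ; Lens | 6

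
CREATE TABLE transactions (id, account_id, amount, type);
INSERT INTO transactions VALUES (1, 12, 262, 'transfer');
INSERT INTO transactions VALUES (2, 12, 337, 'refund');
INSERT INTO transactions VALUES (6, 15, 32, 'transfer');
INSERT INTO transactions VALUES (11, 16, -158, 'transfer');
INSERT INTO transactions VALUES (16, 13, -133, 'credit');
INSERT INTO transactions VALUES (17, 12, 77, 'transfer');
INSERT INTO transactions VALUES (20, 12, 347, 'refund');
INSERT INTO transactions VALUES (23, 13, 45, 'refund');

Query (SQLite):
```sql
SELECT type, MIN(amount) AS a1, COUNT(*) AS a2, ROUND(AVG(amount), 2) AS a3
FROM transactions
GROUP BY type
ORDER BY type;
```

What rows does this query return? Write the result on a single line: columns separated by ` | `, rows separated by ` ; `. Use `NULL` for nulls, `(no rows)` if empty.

Group transactions by type.
Per group compute: MIN(amount), COUNT(*), ROUND(AVG(amount), 2).
  credit: ids {16} → MIN(amount)=-133, COUNT(*)=1, ROUND(AVG(amount), 2)=-133
  refund: ids {2, 20, 23} → MIN(amount)=45, COUNT(*)=3, ROUND(AVG(amount), 2)=243
  transfer: ids {1, 6, 11, 17} → MIN(amount)=-158, COUNT(*)=4, ROUND(AVG(amount), 2)=53.25

credit | -133 | 1 | -133 ; refund | 45 | 3 | 243 ; transfer | -158 | 4 | 53.25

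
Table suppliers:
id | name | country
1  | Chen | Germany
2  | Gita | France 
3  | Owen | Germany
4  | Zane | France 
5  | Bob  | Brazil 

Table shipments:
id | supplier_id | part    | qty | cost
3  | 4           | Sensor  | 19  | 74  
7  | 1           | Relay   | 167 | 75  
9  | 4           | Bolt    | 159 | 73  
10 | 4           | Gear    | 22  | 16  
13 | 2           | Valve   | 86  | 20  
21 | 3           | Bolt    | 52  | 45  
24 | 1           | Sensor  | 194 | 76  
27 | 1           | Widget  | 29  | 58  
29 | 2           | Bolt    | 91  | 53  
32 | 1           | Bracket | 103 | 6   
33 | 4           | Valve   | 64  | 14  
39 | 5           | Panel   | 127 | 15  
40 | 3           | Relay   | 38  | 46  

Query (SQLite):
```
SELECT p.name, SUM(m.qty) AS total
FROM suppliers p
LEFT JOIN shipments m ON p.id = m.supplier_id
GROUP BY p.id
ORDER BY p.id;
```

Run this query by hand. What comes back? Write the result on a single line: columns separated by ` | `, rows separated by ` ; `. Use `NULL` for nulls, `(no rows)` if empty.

LEFT JOIN keeps every suppliers row; unmatched ones get NULL for shipments columns.
Group by suppliers.id and compute SUM(m.qty). SUM over an all-NULL group is NULL.
  1: ids {7, 24, 27, 32} → SUM(m.qty)=493
  2: ids {13, 29} → SUM(m.qty)=177
  3: ids {21, 40} → SUM(m.qty)=90
  4: ids {3, 9, 10, 33} → SUM(m.qty)=264
  5: ids {39} → SUM(m.qty)=127

Chen | 493 ; Gita | 177 ; Owen | 90 ; Zane | 264 ; Bob | 127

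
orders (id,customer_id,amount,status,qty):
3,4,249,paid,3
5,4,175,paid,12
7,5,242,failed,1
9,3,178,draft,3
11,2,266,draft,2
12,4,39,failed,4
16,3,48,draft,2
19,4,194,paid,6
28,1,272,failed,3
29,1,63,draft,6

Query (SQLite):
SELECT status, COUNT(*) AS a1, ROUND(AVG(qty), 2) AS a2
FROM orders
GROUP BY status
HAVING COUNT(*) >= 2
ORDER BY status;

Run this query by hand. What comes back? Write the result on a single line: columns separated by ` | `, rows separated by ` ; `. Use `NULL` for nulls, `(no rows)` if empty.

Group orders by status.
Per group compute: COUNT(*), ROUND(AVG(qty), 2).
HAVING: drop groups with fewer than 2 rows.
  draft: ids {9, 11, 16, 29} → COUNT(*)=4, ROUND(AVG(qty), 2)=3.25
  failed: ids {7, 12, 28} → COUNT(*)=3, ROUND(AVG(qty), 2)=2.67
  paid: ids {3, 5, 19} → COUNT(*)=3, ROUND(AVG(qty), 2)=7

draft | 4 | 3.25 ; failed | 3 | 2.67 ; paid | 3 | 7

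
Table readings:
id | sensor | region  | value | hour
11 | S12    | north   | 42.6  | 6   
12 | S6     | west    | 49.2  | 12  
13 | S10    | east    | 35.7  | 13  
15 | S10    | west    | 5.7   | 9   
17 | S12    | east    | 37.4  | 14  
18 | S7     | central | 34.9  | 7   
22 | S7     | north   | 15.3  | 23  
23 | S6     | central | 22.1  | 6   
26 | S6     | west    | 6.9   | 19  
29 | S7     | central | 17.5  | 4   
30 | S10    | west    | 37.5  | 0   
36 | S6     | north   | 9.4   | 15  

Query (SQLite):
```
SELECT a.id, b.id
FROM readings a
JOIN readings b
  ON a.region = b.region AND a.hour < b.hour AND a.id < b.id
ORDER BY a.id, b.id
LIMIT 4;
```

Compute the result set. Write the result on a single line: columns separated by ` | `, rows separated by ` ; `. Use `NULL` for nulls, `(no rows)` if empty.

Pairs (a,b) with same region, a.hour < b.hour, a.id < b.id.
region groups: central:{18,23,29} east:{13,17} north:{11,22,36} west:{12,15,26,30}
Ordered by (a.id, b.id); first 4.

11 | 22 ; 11 | 36 ; 12 | 26 ; 13 | 17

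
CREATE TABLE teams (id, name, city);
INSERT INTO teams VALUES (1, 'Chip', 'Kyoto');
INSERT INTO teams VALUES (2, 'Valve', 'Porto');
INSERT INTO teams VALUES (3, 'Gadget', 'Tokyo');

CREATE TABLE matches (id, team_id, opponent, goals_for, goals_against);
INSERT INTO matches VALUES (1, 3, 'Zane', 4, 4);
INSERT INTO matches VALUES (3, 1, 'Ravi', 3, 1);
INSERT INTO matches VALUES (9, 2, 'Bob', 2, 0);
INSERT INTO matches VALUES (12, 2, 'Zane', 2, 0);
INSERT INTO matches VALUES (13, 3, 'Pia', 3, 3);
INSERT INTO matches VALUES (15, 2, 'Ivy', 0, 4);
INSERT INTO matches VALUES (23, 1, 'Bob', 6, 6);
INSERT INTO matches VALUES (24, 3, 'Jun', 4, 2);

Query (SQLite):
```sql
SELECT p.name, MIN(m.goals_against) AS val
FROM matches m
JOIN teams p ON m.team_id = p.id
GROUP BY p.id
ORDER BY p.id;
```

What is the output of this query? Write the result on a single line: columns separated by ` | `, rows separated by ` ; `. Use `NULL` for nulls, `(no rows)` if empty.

Join each matches row to its teams via team_id.
Group joined rows by teams.id; compute MIN(m.goals_against) per group.
  1: ids {3, 23} → MIN(m.goals_against)=1
  2: ids {9, 12, 15} → MIN(m.goals_against)=0
  3: ids {1, 13, 24} → MIN(m.goals_against)=2

Chip | 1 ; Valve | 0 ; Gadget | 2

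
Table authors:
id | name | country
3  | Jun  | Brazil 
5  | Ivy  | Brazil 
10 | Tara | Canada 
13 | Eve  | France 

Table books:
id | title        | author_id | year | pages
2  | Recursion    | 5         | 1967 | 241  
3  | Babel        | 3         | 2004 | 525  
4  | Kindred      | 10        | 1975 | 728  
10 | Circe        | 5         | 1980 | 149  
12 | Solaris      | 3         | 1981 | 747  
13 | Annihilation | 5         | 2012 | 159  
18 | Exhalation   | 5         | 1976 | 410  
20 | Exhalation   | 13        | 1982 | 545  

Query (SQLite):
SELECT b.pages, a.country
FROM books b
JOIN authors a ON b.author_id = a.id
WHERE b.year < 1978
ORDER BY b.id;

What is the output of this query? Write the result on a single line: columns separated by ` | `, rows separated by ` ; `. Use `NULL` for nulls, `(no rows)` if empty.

241 | Brazil ; 728 | Canada ; 410 | Brazil

Each books row matches the authors row where author_id = authors.id.
Then keep rows with b.year < 1978.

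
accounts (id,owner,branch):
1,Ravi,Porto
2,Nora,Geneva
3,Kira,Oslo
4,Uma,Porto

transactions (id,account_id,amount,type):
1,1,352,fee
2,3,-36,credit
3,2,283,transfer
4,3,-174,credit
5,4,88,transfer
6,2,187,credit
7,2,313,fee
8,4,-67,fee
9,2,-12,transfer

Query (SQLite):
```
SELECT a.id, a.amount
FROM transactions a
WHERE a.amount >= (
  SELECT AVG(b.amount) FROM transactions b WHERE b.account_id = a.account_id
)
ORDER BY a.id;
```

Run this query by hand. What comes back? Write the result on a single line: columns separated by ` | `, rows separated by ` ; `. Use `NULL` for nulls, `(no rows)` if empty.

For each transactions row a, compute AVG(amount) over rows sharing a.account_id.
Keep row a if a.amount >= that per-group AVG.
  account_id=1: AVG(amount) = 352.0
  account_id=2: AVG(amount) = 192.75
  account_id=3: AVG(amount) = -105.0
  account_id=4: AVG(amount) = 10.5

1 | 352 ; 2 | -36 ; 3 | 283 ; 5 | 88 ; 7 | 313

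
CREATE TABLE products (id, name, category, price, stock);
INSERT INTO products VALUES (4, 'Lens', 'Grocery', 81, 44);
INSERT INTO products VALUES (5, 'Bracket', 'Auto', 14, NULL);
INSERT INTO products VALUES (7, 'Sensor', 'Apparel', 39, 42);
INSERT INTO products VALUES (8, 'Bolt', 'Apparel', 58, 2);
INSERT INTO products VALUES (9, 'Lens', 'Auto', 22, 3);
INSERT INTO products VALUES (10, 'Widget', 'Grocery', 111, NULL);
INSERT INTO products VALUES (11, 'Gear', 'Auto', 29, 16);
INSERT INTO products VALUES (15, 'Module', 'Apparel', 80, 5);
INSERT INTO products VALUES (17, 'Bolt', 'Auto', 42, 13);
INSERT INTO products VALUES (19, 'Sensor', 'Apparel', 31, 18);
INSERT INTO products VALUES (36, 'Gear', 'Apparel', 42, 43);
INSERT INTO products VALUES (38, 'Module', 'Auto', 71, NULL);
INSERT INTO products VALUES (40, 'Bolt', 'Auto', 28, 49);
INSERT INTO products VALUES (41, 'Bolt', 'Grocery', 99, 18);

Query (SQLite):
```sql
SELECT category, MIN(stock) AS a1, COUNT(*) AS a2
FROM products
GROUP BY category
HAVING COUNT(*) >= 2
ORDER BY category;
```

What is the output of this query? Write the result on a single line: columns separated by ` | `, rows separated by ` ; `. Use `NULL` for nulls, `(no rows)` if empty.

Apparel | 2 | 5 ; Auto | 3 | 6 ; Grocery | 18 | 3

Group products by category.
Per group compute: MIN(stock), COUNT(*).
HAVING: drop groups with fewer than 2 rows.
  Apparel: ids {7, 8, 15, 19, 36} → MIN(stock)=2, COUNT(*)=5
  Auto: ids {5, 9, 11, 17, 38, 40} → MIN(stock)=3, COUNT(*)=6
  Grocery: ids {4, 10, 41} → MIN(stock)=18, COUNT(*)=3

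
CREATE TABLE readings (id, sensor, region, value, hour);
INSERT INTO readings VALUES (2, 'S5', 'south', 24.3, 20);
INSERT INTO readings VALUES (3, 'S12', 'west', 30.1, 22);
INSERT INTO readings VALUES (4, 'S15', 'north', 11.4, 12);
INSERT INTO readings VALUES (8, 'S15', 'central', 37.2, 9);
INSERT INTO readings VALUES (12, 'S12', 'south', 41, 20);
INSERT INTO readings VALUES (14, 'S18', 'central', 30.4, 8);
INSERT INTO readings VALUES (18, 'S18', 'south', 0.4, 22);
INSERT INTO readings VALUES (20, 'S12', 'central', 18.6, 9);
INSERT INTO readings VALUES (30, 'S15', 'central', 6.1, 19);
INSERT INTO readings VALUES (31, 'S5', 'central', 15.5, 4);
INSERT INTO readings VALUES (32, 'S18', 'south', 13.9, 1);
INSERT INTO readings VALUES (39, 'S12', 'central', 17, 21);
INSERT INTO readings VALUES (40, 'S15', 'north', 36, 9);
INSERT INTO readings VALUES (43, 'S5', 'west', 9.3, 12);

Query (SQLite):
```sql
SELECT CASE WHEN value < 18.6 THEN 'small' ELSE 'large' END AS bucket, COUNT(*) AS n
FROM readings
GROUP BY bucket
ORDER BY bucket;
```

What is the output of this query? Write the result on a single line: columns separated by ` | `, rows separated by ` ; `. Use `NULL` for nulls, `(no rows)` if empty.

Bucket rows by value < 18.6 → 'small' else 'large'; count each bucket.

large | 7 ; small | 7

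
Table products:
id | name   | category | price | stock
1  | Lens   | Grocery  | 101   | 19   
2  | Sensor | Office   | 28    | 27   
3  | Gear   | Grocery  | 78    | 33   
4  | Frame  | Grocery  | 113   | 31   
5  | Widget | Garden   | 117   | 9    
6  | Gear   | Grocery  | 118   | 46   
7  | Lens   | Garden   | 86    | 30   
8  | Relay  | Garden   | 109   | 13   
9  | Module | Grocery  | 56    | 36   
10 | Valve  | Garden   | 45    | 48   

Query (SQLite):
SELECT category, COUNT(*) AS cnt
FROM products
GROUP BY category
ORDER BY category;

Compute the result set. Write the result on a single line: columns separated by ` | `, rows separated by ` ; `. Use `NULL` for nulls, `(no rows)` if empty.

Garden | 4 ; Grocery | 5 ; Office | 1

Partition products by category; compute COUNT(*) within each group.
  Garden: ids {5, 7, 8, 10} → COUNT(*)=4
  Grocery: ids {1, 3, 4, 6, 9} → COUNT(*)=5
  Office: ids {2} → COUNT(*)=1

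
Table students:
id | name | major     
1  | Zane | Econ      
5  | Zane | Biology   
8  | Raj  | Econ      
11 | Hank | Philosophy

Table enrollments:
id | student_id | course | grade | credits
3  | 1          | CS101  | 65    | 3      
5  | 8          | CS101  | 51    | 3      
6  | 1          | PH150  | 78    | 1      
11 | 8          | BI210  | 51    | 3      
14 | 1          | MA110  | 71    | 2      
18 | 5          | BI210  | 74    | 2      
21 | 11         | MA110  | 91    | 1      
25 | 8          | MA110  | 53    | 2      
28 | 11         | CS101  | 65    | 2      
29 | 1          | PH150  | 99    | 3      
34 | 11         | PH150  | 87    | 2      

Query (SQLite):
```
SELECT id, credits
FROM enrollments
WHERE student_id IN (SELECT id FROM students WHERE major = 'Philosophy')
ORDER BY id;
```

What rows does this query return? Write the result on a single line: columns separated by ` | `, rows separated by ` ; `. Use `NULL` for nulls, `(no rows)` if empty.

21 | 1 ; 28 | 2 ; 34 | 2

Inner query: students.id where major = 'Philosophy'.
Outer: keep enrollments rows whose student_id is in that set.
Inner query → {11}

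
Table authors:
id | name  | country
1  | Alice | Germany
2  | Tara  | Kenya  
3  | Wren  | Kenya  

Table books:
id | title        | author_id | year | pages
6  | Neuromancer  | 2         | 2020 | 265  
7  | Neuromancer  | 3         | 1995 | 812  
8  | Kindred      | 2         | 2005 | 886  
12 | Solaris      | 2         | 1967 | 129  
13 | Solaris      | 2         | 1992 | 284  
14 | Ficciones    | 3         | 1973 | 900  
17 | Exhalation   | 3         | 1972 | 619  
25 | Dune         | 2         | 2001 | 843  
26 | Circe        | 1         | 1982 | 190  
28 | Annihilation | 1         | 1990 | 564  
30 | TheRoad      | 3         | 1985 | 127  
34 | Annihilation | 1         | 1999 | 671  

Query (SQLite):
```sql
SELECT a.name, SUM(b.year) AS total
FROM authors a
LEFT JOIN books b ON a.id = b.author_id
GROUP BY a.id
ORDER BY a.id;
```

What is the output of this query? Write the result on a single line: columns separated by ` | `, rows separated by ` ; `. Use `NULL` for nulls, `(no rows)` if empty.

LEFT JOIN keeps every authors row; unmatched ones get NULL for books columns.
Group by authors.id and compute SUM(b.year). SUM over an all-NULL group is NULL.
  1: ids {26, 28, 34} → SUM(b.year)=5971
  2: ids {6, 8, 12, 13, 25} → SUM(b.year)=9985
  3: ids {7, 14, 17, 30} → SUM(b.year)=7925

Alice | 5971 ; Tara | 9985 ; Wren | 7925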